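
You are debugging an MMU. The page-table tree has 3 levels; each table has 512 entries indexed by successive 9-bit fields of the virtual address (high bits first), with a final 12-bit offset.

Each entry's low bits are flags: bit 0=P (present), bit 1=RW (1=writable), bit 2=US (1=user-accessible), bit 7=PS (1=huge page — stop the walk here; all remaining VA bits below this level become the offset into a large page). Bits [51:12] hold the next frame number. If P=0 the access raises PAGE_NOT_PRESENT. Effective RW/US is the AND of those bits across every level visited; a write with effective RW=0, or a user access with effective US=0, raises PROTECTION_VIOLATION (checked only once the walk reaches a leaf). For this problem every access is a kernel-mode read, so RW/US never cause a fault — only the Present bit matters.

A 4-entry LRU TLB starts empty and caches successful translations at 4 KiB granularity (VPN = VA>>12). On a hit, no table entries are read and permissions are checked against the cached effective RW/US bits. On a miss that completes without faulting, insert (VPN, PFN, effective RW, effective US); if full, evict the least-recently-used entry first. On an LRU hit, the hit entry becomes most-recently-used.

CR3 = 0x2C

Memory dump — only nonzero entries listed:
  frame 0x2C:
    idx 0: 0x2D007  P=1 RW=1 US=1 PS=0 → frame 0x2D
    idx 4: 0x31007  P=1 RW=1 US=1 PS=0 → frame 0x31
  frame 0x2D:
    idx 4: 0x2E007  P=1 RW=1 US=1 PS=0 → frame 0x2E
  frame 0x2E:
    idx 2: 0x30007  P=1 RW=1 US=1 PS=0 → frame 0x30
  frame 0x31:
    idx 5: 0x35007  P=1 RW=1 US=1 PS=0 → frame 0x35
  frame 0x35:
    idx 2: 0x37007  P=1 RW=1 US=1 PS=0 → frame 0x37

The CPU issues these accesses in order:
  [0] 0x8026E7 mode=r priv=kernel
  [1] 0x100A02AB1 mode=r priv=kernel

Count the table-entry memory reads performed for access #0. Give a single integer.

Trace:
#0 VA=0x8026E7 (r,kernel):
  lvl0: tbl 0x2C, slot 0 ⇒ 0x2D007 (P1/RW1/US1/PS0)
  lvl1: tbl 0x2D, slot 4 ⇒ 0x2E007 (P1/RW1/US1/PS0)
  lvl2: tbl 0x2E, slot 2 ⇒ 0x30007 (P1/RW1/US1/PS0)
  → PA=0x306E7  (3 entries read)
#1 VA=0x100A02AB1 (r,kernel):
  lvl0: tbl 0x2C, slot 4 ⇒ 0x31007 (P1/RW1/US1/PS0)
  lvl1: tbl 0x31, slot 5 ⇒ 0x35007 (P1/RW1/US1/PS0)
  lvl2: tbl 0x35, slot 2 ⇒ 0x37007 (P1/RW1/US1/PS0)
  → PA=0x37AB1  (3 entries read)

Entries read for #0: 3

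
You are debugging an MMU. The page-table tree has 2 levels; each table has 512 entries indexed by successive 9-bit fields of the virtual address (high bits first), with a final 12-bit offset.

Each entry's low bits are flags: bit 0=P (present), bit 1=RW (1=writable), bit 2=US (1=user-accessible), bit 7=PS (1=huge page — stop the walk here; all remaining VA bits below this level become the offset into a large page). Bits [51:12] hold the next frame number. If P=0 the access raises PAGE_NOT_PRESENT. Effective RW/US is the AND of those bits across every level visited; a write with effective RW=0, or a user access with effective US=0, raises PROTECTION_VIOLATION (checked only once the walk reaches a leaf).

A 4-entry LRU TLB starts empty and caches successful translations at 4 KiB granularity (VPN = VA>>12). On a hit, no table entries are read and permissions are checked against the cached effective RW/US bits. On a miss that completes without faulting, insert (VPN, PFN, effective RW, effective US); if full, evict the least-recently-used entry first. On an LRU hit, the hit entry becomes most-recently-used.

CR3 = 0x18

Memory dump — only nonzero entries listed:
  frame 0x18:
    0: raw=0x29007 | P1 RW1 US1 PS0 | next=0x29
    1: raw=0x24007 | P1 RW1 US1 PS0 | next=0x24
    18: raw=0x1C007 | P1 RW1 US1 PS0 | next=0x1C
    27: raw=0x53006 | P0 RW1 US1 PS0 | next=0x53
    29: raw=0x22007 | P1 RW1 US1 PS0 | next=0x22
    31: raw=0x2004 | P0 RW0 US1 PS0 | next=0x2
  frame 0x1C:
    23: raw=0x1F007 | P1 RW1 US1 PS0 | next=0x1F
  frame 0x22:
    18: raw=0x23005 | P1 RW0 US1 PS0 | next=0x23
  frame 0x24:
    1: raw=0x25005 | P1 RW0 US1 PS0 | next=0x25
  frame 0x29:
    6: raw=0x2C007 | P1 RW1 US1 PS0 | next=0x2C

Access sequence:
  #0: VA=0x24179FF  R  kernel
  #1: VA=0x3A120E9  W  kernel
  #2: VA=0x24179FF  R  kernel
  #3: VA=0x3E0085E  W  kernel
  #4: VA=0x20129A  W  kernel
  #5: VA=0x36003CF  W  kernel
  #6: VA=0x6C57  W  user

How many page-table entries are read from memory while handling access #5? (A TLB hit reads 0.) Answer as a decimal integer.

Walk each access:
#0 VA=0x24179FF (r,kernel):
  L0 @0x18[18] → 0x1C007  P=1,RW=1,US=1,PS=0
  L1 @0x1C[23] → 0x1F007  P=1,RW=1,US=1,PS=0
  ⇒ phys 0x1F9FF  [2 reads]
#1 VA=0x3A120E9 (w,kernel):
  L0 @0x18[29] → 0x22007  P=1,RW=1,US=1,PS=0
  L1 @0x22[18] → 0x23005  P=1,RW=0,US=1,PS=0
  ✗ PROTECTION_VIOLATION  [2 reads]
#2 VA=0x24179FF (r,kernel):
  TLB hit vpn=0x2417 → PA=0x1F9FF
#3 VA=0x3E0085E (w,kernel):
  L0 @0x18[31] → 0x2004  P=0,RW=0,US=1,PS=0
  ✗ PAGE_NOT_PRESENT  [1 reads]
#4 VA=0x20129A (w,kernel):
  L0 @0x18[1] → 0x24007  P=1,RW=1,US=1,PS=0
  L1 @0x24[1] → 0x25005  P=1,RW=0,US=1,PS=0
  ✗ PROTECTION_VIOLATION  [2 reads]
#5 VA=0x36003CF (w,kernel):
  L0 @0x18[27] → 0x53006  P=0,RW=1,US=1,PS=0
  ✗ PAGE_NOT_PRESENT  [1 reads]
#6 VA=0x6C57 (w,user):
  L0 @0x18[0] → 0x29007  P=1,RW=1,US=1,PS=0
  L1 @0x29[6] → 0x2C007  P=1,RW=1,US=1,PS=0
  ⇒ phys 0x2CC57  [2 reads]

Entries read for #5: 1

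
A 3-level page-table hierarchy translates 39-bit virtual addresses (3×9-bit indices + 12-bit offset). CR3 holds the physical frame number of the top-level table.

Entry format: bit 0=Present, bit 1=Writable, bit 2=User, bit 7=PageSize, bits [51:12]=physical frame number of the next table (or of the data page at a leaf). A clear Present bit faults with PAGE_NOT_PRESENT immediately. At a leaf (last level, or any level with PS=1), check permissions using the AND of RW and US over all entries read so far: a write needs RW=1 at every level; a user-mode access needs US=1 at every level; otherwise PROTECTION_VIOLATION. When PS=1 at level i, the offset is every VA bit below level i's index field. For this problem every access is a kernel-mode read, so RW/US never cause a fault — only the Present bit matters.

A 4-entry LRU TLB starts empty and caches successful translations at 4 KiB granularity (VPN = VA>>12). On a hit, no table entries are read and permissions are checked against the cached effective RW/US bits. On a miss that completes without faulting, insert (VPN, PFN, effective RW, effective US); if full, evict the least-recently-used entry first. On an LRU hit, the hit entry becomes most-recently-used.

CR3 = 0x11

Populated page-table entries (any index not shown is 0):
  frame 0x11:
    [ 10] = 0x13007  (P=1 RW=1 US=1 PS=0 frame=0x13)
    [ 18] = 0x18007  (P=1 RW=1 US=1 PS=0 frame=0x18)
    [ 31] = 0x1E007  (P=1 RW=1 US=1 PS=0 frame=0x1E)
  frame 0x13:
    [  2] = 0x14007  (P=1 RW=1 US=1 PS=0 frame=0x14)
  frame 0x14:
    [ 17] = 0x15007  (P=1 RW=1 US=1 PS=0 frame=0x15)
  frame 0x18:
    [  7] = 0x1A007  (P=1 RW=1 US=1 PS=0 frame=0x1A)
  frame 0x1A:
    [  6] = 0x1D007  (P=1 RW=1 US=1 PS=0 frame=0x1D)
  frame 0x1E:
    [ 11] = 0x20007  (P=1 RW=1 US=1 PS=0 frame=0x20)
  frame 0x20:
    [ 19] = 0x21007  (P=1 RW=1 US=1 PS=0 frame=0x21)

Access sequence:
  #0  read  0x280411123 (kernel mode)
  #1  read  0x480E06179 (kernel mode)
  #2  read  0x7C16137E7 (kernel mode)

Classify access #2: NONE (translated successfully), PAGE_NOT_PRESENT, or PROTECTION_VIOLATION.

Trace:
#0 VA=0x280411123 (r,kernel):
  [0] read 0x11 idx=10: raw=0x13007 flags P=1 W=1 U=1 S=0
  [1] read 0x13 idx=2: raw=0x14007 flags P=1 W=1 U=1 S=0
  [2] read 0x14 idx=17: raw=0x15007 flags P=1 W=1 U=1 S=0
  ⇒ phys 0x15123  [3 reads]
#1 VA=0x480E06179 (r,kernel):
  [0] read 0x11 idx=18: raw=0x18007 flags P=1 W=1 U=1 S=0
  [1] read 0x18 idx=7: raw=0x1A007 flags P=1 W=1 U=1 S=0
  [2] read 0x1A idx=6: raw=0x1D007 flags P=1 W=1 U=1 S=0
  ⇒ phys 0x1D179  [3 reads]
#2 VA=0x7C16137E7 (r,kernel):
  [0] read 0x11 idx=31: raw=0x1E007 flags P=1 W=1 U=1 S=0
  [1] read 0x1E idx=11: raw=0x20007 flags P=1 W=1 U=1 S=0
  [2] read 0x20 idx=19: raw=0x21007 flags P=1 W=1 U=1 S=0
  ⇒ phys 0x217E7  [3 reads]

Access #2 fault: NONE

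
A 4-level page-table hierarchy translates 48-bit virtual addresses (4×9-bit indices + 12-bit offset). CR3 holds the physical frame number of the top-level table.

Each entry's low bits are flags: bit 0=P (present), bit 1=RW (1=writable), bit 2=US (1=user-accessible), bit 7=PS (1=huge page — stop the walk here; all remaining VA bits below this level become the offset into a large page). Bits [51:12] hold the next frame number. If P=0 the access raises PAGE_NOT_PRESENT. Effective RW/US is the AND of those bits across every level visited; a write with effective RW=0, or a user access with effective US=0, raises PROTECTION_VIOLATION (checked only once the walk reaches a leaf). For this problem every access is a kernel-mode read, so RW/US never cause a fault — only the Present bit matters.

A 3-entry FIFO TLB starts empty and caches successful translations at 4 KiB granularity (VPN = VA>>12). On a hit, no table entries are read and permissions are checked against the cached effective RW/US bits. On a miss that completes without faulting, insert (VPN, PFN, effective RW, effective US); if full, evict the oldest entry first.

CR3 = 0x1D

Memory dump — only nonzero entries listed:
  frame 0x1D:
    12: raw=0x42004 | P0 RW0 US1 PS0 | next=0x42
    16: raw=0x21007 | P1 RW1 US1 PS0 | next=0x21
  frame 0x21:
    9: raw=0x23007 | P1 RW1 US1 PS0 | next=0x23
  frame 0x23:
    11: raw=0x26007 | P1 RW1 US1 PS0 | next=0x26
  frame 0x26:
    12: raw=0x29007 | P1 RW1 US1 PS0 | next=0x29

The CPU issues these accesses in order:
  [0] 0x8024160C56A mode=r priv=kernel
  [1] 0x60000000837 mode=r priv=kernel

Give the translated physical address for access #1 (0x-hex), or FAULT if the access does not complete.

Trace:
#0 VA=0x8024160C56A (r,kernel):
  L0: frame=0x1D idx=16 entry=0x21007 [P=1 RW=1 US=1 PS=0]
  L1: frame=0x21 idx=9 entry=0x23007 [P=1 RW=1 US=1 PS=0]
  L2: frame=0x23 idx=11 entry=0x26007 [P=1 RW=1 US=1 PS=0]
  L3: frame=0x26 idx=12 entry=0x29007 [P=1 RW=1 US=1 PS=0]
  → PA=0x2956A  (4 entries read)
#1 VA=0x60000000837 (r,kernel):
  L0: frame=0x1D idx=12 entry=0x42004 [P=0 RW=0 US=1 PS=0]
  ⇒ fault: PAGE_NOT_PRESENT  — 1 lookups

Access #1 PA: FAULT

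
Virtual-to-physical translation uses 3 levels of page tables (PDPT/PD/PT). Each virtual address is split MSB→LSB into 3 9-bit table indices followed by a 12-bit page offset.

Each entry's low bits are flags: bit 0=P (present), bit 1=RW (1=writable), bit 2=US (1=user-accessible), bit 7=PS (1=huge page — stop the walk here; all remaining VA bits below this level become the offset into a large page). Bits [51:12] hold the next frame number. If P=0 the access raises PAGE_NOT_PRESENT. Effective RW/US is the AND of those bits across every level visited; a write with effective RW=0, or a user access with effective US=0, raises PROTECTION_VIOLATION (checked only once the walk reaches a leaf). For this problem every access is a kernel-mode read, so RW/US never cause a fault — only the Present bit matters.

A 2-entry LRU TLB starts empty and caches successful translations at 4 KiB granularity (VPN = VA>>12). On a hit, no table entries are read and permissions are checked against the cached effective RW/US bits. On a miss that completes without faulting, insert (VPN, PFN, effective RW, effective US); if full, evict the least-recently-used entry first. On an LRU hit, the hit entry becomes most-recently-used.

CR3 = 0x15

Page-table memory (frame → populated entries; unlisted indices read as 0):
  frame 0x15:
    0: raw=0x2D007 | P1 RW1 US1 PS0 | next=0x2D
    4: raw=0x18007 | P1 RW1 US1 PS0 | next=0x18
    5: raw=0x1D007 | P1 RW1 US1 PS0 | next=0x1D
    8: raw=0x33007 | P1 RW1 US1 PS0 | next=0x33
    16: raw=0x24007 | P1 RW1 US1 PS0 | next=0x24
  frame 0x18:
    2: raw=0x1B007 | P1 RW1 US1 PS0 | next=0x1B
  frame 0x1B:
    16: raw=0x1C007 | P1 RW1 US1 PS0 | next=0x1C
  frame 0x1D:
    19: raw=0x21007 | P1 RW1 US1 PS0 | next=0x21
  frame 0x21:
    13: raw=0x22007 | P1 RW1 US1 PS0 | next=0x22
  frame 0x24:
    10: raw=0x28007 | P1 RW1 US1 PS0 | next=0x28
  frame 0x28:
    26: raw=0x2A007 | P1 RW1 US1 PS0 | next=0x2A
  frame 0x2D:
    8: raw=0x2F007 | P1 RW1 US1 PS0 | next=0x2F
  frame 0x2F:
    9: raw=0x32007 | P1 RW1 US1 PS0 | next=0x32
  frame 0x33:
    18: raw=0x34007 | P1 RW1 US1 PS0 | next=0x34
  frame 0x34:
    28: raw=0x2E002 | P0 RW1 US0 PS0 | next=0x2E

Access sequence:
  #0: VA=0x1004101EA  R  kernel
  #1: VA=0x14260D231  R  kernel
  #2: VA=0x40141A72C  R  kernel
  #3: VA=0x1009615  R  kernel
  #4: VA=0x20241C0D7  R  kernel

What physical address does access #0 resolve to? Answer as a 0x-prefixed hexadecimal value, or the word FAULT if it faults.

Per-access translation:
#0 VA=0x1004101EA (r,kernel):
  [0] read 0x15 idx=4: raw=0x18007 flags P=1 W=1 U=1 S=0
  [1] read 0x18 idx=2: raw=0x1B007 flags P=1 W=1 U=1 S=0
  [2] read 0x1B idx=16: raw=0x1C007 flags P=1 W=1 U=1 S=0
  ✓ 0x1C1EA  — 3 lookups
#1 VA=0x14260D231 (r,kernel):
  [0] read 0x15 idx=5: raw=0x1D007 flags P=1 W=1 U=1 S=0
  [1] read 0x1D idx=19: raw=0x21007 flags P=1 W=1 U=1 S=0
  [2] read 0x21 idx=13: raw=0x22007 flags P=1 W=1 U=1 S=0
  ✓ 0x22231  — 3 lookups
#2 VA=0x40141A72C (r,kernel):
  [0] read 0x15 idx=16: raw=0x24007 flags P=1 W=1 U=1 S=0
  [1] read 0x24 idx=10: raw=0x28007 flags P=1 W=1 U=1 S=0
  [2] read 0x28 idx=26: raw=0x2A007 flags P=1 W=1 U=1 S=0
  ✓ 0x2A72C  — 3 lookups
#3 VA=0x1009615 (r,kernel):
  [0] read 0x15 idx=0: raw=0x2D007 flags P=1 W=1 U=1 S=0
  [1] read 0x2D idx=8: raw=0x2F007 flags P=1 W=1 U=1 S=0
  [2] read 0x2F idx=9: raw=0x32007 flags P=1 W=1 U=1 S=0
  ✓ 0x32615  — 3 lookups
#4 VA=0x20241C0D7 (r,kernel):
  [0] read 0x15 idx=8: raw=0x33007 flags P=1 W=1 U=1 S=0
  [1] read 0x33 idx=18: raw=0x34007 flags P=1 W=1 U=1 S=0
  [2] read 0x34 idx=28: raw=0x2E002 flags P=0 W=1 U=0 S=0
  ⇒ fault: PAGE_NOT_PRESENT  — 3 lookups

Access #0 PA: 0x1C1EA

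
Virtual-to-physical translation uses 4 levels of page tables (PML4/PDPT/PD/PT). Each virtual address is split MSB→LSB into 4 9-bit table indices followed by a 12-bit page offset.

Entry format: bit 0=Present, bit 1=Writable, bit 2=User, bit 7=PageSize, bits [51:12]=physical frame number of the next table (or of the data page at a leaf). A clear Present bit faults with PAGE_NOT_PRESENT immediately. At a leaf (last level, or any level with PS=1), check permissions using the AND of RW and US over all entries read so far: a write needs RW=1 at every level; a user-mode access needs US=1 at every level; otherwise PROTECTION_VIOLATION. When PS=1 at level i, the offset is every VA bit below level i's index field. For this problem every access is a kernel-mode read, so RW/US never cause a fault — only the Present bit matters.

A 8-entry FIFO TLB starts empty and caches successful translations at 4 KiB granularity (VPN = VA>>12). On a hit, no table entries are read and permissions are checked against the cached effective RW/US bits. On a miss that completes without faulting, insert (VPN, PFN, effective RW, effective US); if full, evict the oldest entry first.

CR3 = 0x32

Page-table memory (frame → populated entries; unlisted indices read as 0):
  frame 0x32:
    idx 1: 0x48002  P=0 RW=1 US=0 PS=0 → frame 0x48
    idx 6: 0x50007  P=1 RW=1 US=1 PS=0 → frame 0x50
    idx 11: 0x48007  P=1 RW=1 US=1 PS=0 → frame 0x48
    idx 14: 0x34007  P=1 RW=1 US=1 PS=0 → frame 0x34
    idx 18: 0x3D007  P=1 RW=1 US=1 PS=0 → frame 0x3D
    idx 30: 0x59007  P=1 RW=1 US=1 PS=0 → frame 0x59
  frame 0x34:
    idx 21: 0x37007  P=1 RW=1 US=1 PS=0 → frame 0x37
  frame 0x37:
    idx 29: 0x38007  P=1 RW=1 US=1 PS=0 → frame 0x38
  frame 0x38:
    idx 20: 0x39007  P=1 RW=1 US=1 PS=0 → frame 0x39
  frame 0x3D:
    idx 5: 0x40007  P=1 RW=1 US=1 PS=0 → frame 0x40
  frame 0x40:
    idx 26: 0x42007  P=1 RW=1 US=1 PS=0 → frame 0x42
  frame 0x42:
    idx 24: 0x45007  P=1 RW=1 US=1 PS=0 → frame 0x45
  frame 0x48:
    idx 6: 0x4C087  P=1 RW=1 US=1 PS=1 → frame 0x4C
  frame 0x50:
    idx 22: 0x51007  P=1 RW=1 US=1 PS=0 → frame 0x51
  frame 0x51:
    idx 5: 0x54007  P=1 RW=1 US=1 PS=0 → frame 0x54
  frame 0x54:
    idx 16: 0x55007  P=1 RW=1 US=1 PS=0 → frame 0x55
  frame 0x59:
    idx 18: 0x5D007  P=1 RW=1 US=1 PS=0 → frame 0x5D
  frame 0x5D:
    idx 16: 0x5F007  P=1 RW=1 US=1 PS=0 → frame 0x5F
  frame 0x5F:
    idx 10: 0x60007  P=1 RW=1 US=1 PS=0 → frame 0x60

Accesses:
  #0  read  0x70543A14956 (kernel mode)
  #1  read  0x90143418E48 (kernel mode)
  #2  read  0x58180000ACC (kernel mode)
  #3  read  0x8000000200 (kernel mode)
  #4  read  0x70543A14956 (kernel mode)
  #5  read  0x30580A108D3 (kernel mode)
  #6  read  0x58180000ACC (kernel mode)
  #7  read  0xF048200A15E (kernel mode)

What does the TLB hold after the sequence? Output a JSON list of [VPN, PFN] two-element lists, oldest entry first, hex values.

Walk each access:
#0 VA=0x70543A14956 (r,kernel):
  [0] read 0x32 idx=14: raw=0x34007 flags P=1 W=1 U=1 S=0
  [1] read 0x34 idx=21: raw=0x37007 flags P=1 W=1 U=1 S=0
  [2] read 0x37 idx=29: raw=0x38007 flags P=1 W=1 U=1 S=0
  [3] read 0x38 idx=20: raw=0x39007 flags P=1 W=1 U=1 S=0
  ⇒ phys 0x39956  [4 reads]
#1 VA=0x90143418E48 (r,kernel):
  [0] read 0x32 idx=18: raw=0x3D007 flags P=1 W=1 U=1 S=0
  [1] read 0x3D idx=5: raw=0x40007 flags P=1 W=1 U=1 S=0
  [2] read 0x40 idx=26: raw=0x42007 flags P=1 W=1 U=1 S=0
  [3] read 0x42 idx=24: raw=0x45007 flags P=1 W=1 U=1 S=0
  ⇒ phys 0x45E48  [4 reads]
#2 VA=0x58180000ACC (r,kernel):
  [0] read 0x32 idx=11: raw=0x48007 flags P=1 W=1 U=1 S=0
  [1] read 0x48 idx=6: raw=0x4C087 flags P=1 W=1 U=1 S=1
  ⇒ phys 0x4CACC (huge @L1)  [2 reads]
#3 VA=0x8000000200 (r,kernel):
  [0] read 0x32 idx=1: raw=0x48002 flags P=0 W=1 U=0 S=0
  ✗ PAGE_NOT_PRESENT  [1 reads]
#4 VA=0x70543A14956 (r,kernel):
  TLB hit vpn=0x70543A14 → PA=0x39956
#5 VA=0x30580A108D3 (r,kernel):
  [0] read 0x32 idx=6: raw=0x50007 flags P=1 W=1 U=1 S=0
  [1] read 0x50 idx=22: raw=0x51007 flags P=1 W=1 U=1 S=0
  [2] read 0x51 idx=5: raw=0x54007 flags P=1 W=1 U=1 S=0
  [3] read 0x54 idx=16: raw=0x55007 flags P=1 W=1 U=1 S=0
  ⇒ phys 0x558D3  [4 reads]
#6 VA=0x58180000ACC (r,kernel):
  TLB hit vpn=0x58180000 → PA=0x4CACC
#7 VA=0xF048200A15E (r,kernel):
  [0] read 0x32 idx=30: raw=0x59007 flags P=1 W=1 U=1 S=0
  [1] read 0x59 idx=18: raw=0x5D007 flags P=1 W=1 U=1 S=0
  [2] read 0x5D idx=16: raw=0x5F007 flags P=1 W=1 U=1 S=0
  [3] read 0x5F idx=10: raw=0x60007 flags P=1 W=1 U=1 S=0
  ⇒ phys 0x6015E  [4 reads]

TLB: [["0x70543A14", "0x39"], ["0x90143418", "0x45"], ["0x58180000", "0x4C"], ["0x30580A10", "0x55"], ["0xF048200A", "0x60"]]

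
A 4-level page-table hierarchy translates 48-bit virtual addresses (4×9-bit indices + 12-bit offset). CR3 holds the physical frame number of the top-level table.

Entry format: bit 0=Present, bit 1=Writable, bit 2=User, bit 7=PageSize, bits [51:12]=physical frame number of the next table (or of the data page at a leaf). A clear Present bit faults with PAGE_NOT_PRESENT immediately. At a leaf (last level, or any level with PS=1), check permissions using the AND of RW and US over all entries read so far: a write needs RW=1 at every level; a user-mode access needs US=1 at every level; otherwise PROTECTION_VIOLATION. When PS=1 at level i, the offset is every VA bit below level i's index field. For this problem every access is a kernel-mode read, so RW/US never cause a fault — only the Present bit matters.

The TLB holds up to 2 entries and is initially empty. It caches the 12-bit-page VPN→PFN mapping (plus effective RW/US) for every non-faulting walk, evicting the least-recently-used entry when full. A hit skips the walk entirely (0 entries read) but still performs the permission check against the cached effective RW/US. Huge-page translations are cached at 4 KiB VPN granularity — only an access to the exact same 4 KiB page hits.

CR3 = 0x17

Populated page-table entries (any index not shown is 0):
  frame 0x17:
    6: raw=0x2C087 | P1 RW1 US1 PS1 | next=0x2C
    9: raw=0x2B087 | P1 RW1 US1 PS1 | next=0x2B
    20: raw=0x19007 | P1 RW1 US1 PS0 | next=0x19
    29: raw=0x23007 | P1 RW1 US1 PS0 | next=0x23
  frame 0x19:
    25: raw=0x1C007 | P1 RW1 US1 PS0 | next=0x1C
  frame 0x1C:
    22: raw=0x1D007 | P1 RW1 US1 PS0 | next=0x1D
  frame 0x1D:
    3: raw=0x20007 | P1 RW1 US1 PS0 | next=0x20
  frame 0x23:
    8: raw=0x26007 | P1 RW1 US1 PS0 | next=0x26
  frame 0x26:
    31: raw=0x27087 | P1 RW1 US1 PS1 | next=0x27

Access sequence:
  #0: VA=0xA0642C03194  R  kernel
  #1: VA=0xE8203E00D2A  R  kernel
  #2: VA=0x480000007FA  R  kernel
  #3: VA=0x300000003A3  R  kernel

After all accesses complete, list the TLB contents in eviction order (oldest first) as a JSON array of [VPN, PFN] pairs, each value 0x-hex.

Walk each access:
#0 VA=0xA0642C03194 (r,kernel):
  lvl0: tbl 0x17, slot 20 ⇒ 0x19007 (P1/RW1/US1/PS0)
  lvl1: tbl 0x19, slot 25 ⇒ 0x1C007 (P1/RW1/US1/PS0)
  lvl2: tbl 0x1C, slot 22 ⇒ 0x1D007 (P1/RW1/US1/PS0)
  lvl3: tbl 0x1D, slot 3 ⇒ 0x20007 (P1/RW1/US1/PS0)
  ✓ 0x20194  — 4 lookups
#1 VA=0xE8203E00D2A (r,kernel):
  lvl0: tbl 0x17, slot 29 ⇒ 0x23007 (P1/RW1/US1/PS0)
  lvl1: tbl 0x23, slot 8 ⇒ 0x26007 (P1/RW1/US1/PS0)
  lvl2: tbl 0x26, slot 31 ⇒ 0x27087 (P1/RW1/US1/PS1)
  ✓ 0x27D2A (huge @L2)  — 3 lookups
#2 VA=0x480000007FA (r,kernel):
  lvl0: tbl 0x17, slot 9 ⇒ 0x2B087 (P1/RW1/US1/PS1)
  ✓ 0x2B7FA (huge @L0)  — 1 lookups
#3 VA=0x300000003A3 (r,kernel):
  lvl0: tbl 0x17, slot 6 ⇒ 0x2C087 (P1/RW1/US1/PS1)
  ✓ 0x2C3A3 (huge @L0)  — 1 lookups

TLB: [["0x48000000", "0x2B"], ["0x30000000", "0x2C"]]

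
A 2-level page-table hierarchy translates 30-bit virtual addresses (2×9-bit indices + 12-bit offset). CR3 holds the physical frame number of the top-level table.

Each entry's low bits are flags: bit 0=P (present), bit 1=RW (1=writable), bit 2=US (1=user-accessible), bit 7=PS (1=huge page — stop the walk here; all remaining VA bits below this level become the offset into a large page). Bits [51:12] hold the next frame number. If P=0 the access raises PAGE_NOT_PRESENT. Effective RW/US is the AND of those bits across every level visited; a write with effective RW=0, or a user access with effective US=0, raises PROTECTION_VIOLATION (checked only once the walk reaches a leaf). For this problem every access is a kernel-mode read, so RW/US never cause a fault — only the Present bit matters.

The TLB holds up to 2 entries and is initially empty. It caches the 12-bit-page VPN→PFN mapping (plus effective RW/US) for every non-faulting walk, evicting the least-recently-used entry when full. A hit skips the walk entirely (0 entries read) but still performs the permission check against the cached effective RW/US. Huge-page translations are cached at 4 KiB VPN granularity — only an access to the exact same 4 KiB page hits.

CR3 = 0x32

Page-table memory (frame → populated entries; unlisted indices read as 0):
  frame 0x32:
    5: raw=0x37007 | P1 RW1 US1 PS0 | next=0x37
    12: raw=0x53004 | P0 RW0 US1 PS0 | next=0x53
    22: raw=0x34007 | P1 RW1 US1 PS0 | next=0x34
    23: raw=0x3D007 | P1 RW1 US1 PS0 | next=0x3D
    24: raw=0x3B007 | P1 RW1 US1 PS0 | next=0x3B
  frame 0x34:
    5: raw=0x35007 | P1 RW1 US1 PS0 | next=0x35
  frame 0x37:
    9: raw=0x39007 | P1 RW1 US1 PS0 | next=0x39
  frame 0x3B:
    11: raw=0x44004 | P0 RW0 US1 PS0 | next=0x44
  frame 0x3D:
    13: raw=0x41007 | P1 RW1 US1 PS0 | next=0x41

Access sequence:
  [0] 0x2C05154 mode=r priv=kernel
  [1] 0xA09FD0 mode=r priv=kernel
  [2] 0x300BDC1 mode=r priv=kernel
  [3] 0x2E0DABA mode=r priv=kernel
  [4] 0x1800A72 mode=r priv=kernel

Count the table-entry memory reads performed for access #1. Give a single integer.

Walk each access:
#0 VA=0x2C05154 (r,kernel):
  L0: frame=0x32 idx=22 entry=0x34007 [P=1 RW=1 US=1 PS=0]
  L1: frame=0x34 idx=5 entry=0x35007 [P=1 RW=1 US=1 PS=0]
  → PA=0x35154  (2 entries read)
#1 VA=0xA09FD0 (r,kernel):
  L0: frame=0x32 idx=5 entry=0x37007 [P=1 RW=1 US=1 PS=0]
  L1: frame=0x37 idx=9 entry=0x39007 [P=1 RW=1 US=1 PS=0]
  → PA=0x39FD0  (2 entries read)
#2 VA=0x300BDC1 (r,kernel):
  L0: frame=0x32 idx=24 entry=0x3B007 [P=1 RW=1 US=1 PS=0]
  L1: frame=0x3B idx=11 entry=0x44004 [P=0 RW=0 US=1 PS=0]
  ⇒ fault: PAGE_NOT_PRESENT  — 2 lookups
#3 VA=0x2E0DABA (r,kernel):
  L0: frame=0x32 idx=23 entry=0x3D007 [P=1 RW=1 US=1 PS=0]
  L1: frame=0x3D idx=13 entry=0x41007 [P=1 RW=1 US=1 PS=0]
  → PA=0x41ABA  (2 entries read)
#4 VA=0x1800A72 (r,kernel):
  L0: frame=0x32 idx=12 entry=0x53004 [P=0 RW=0 US=1 PS=0]
  ⇒ fault: PAGE_NOT_PRESENT  — 1 lookups

Entries read for #1: 2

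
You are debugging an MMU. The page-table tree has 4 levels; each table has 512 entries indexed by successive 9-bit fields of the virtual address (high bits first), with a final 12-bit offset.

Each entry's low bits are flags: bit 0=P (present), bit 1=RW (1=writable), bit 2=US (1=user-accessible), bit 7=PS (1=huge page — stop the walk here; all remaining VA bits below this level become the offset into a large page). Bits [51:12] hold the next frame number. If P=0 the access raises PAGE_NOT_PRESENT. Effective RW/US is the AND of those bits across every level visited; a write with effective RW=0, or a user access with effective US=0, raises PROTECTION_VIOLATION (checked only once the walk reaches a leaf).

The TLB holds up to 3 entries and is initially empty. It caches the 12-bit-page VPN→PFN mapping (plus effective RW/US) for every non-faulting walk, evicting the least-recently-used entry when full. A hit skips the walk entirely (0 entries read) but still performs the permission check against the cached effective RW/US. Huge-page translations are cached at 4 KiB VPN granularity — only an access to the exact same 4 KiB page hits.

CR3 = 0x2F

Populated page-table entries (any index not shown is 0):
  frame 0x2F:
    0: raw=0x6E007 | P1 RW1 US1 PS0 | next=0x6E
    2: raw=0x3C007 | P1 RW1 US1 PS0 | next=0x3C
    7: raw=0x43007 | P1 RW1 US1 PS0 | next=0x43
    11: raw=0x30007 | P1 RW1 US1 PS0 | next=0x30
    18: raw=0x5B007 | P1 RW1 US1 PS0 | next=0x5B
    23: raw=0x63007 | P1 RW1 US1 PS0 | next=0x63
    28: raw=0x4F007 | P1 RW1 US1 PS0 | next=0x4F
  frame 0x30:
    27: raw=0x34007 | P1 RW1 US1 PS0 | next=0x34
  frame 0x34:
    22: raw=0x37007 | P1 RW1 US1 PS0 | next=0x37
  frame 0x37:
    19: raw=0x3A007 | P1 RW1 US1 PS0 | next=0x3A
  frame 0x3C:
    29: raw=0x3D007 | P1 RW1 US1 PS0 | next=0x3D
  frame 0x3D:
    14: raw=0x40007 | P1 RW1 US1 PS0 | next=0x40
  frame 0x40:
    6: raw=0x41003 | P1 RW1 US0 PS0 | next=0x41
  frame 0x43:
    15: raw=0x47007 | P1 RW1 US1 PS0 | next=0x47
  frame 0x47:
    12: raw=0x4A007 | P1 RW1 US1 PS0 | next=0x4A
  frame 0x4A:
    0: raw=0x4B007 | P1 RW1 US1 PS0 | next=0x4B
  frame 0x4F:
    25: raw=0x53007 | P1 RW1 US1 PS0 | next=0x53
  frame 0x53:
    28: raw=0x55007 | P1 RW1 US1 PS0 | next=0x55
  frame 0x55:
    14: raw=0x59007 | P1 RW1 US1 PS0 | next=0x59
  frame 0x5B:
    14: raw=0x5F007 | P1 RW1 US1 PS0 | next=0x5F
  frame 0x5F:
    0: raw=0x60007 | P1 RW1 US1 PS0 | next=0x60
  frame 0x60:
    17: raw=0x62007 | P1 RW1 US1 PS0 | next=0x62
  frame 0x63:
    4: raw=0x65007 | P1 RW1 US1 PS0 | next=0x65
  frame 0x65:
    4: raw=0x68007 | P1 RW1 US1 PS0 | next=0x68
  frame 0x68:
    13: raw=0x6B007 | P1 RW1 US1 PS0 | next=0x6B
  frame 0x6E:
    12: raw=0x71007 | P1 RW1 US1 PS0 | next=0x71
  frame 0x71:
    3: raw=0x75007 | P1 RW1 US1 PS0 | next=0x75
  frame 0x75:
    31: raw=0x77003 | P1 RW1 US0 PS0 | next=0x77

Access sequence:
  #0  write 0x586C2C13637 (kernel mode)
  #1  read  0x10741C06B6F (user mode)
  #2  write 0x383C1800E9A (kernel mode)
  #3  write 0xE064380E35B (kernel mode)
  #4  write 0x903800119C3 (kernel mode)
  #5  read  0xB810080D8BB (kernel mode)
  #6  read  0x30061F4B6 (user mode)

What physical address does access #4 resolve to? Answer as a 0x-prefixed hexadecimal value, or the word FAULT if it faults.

Walk each access:
#0 VA=0x586C2C13637 (w,kernel):
  L0: frame=0x2F idx=11 entry=0x30007 [P=1 RW=1 US=1 PS=0]
  L1: frame=0x30 idx=27 entry=0x34007 [P=1 RW=1 US=1 PS=0]
  L2: frame=0x34 idx=22 entry=0x37007 [P=1 RW=1 US=1 PS=0]
  L3: frame=0x37 idx=19 entry=0x3A007 [P=1 RW=1 US=1 PS=0]
  → PA=0x3A637  (4 entries read)
#1 VA=0x10741C06B6F (r,user):
  L0: frame=0x2F idx=2 entry=0x3C007 [P=1 RW=1 US=1 PS=0]
  L1: frame=0x3C idx=29 entry=0x3D007 [P=1 RW=1 US=1 PS=0]
  L2: frame=0x3D idx=14 entry=0x40007 [P=1 RW=1 US=1 PS=0]
  L3: frame=0x40 idx=6 entry=0x41003 [P=1 RW=1 US=0 PS=0]
  ⇒ fault: PROTECTION_VIOLATION  — 4 lookups
#2 VA=0x383C1800E9A (w,kernel):
  L0: frame=0x2F idx=7 entry=0x43007 [P=1 RW=1 US=1 PS=0]
  L1: frame=0x43 idx=15 entry=0x47007 [P=1 RW=1 US=1 PS=0]
  L2: frame=0x47 idx=12 entry=0x4A007 [P=1 RW=1 US=1 PS=0]
  L3: frame=0x4A idx=0 entry=0x4B007 [P=1 RW=1 US=1 PS=0]
  → PA=0x4BE9A  (4 entries read)
#3 VA=0xE064380E35B (w,kernel):
  L0: frame=0x2F idx=28 entry=0x4F007 [P=1 RW=1 US=1 PS=0]
  L1: frame=0x4F idx=25 entry=0x53007 [P=1 RW=1 US=1 PS=0]
  L2: frame=0x53 idx=28 entry=0x55007 [P=1 RW=1 US=1 PS=0]
  L3: frame=0x55 idx=14 entry=0x59007 [P=1 RW=1 US=1 PS=0]
  → PA=0x5935B  (4 entries read)
#4 VA=0x903800119C3 (w,kernel):
  L0: frame=0x2F idx=18 entry=0x5B007 [P=1 RW=1 US=1 PS=0]
  L1: frame=0x5B idx=14 entry=0x5F007 [P=1 RW=1 US=1 PS=0]
  L2: frame=0x5F idx=0 entry=0x60007 [P=1 RW=1 US=1 PS=0]
  L3: frame=0x60 idx=17 entry=0x62007 [P=1 RW=1 US=1 PS=0]
  → PA=0x629C3  (4 entries read)
#5 VA=0xB810080D8BB (r,kernel):
  L0: frame=0x2F idx=23 entry=0x63007 [P=1 RW=1 US=1 PS=0]
  L1: frame=0x63 idx=4 entry=0x65007 [P=1 RW=1 US=1 PS=0]
  L2: frame=0x65 idx=4 entry=0x68007 [P=1 RW=1 US=1 PS=0]
  L3: frame=0x68 idx=13 entry=0x6B007 [P=1 RW=1 US=1 PS=0]
  → PA=0x6B8BB  (4 entries read)
#6 VA=0x30061F4B6 (r,user):
  L0: frame=0x2F idx=0 entry=0x6E007 [P=1 RW=1 US=1 PS=0]
  L1: frame=0x6E idx=12 entry=0x71007 [P=1 RW=1 US=1 PS=0]
  L2: frame=0x71 idx=3 entry=0x75007 [P=1 RW=1 US=1 PS=0]
  L3: frame=0x75 idx=31 entry=0x77003 [P=1 RW=1 US=0 PS=0]
  ⇒ fault: PROTECTION_VIOLATION  — 4 lookups

Access #4 PA: 0x629C3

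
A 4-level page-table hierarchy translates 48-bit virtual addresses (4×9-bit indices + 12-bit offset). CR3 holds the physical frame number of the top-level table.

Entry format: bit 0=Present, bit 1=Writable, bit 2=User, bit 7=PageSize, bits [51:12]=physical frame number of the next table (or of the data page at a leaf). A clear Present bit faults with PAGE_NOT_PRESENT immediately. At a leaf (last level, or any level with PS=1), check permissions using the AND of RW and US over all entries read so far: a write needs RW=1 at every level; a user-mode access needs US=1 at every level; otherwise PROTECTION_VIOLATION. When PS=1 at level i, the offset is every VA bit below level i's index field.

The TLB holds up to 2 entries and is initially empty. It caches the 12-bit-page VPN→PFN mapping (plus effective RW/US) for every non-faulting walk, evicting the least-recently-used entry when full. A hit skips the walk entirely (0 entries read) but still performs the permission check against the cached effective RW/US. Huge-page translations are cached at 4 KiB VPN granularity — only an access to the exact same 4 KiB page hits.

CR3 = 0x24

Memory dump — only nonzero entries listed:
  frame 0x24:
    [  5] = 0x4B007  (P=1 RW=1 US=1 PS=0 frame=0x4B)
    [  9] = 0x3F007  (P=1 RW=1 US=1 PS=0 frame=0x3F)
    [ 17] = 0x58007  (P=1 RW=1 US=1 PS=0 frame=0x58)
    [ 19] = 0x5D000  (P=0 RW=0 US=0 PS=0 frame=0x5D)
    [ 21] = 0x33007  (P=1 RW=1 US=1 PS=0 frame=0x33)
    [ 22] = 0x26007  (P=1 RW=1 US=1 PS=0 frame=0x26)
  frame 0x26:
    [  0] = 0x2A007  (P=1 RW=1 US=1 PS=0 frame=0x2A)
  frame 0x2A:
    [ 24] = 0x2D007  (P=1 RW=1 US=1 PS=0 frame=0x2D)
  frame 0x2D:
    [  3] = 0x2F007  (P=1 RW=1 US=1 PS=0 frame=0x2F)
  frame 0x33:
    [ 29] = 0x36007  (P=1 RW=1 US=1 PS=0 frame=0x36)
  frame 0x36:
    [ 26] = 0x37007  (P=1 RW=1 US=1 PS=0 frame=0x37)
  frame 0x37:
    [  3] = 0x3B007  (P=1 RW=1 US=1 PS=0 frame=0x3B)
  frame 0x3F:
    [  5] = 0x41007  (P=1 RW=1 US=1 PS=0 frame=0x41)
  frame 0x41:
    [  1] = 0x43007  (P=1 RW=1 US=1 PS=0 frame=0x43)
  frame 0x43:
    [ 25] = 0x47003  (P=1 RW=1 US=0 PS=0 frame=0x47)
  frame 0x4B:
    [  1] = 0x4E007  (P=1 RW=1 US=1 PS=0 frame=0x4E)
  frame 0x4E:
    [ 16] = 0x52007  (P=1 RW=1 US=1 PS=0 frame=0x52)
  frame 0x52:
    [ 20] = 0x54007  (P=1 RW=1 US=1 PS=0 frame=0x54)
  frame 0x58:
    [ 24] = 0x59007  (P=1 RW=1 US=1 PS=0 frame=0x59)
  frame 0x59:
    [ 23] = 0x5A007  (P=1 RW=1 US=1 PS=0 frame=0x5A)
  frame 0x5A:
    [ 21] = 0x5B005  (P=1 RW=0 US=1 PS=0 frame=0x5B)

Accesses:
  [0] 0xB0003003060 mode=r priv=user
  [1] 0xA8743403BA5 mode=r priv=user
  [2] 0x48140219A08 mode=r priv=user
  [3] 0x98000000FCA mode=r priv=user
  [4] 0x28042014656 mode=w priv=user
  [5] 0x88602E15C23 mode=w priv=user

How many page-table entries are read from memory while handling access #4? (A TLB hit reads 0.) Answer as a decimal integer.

Walk each access:
#0 VA=0xB0003003060 (r,user):
  [0] read 0x24 idx=22: raw=0x26007 flags P=1 W=1 U=1 S=0
  [1] read 0x26 idx=0: raw=0x2A007 flags P=1 W=1 U=1 S=0
  [2] read 0x2A idx=24: raw=0x2D007 flags P=1 W=1 U=1 S=0
  [3] read 0x2D idx=3: raw=0x2F007 flags P=1 W=1 U=1 S=0
  ✓ 0x2F060  — 4 lookups
#1 VA=0xA8743403BA5 (r,user):
  [0] read 0x24 idx=21: raw=0x33007 flags P=1 W=1 U=1 S=0
  [1] read 0x33 idx=29: raw=0x36007 flags P=1 W=1 U=1 S=0
  [2] read 0x36 idx=26: raw=0x37007 flags P=1 W=1 U=1 S=0
  [3] read 0x37 idx=3: raw=0x3B007 flags P=1 W=1 U=1 S=0
  ✓ 0x3BBA5  — 4 lookups
#2 VA=0x48140219A08 (r,user):
  [0] read 0x24 idx=9: raw=0x3F007 flags P=1 W=1 U=1 S=0
  [1] read 0x3F idx=5: raw=0x41007 flags P=1 W=1 U=1 S=0
  [2] read 0x41 idx=1: raw=0x43007 flags P=1 W=1 U=1 S=0
  [3] read 0x43 idx=25: raw=0x47003 flags P=1 W=1 U=0 S=0
  → PROTECTION_VIOLATION  (4 entries read)
#3 VA=0x98000000FCA (r,user):
  [0] read 0x24 idx=19: raw=0x5D000 flags P=0 W=0 U=0 S=0
  → PAGE_NOT_PRESENT  (1 entries read)
#4 VA=0x28042014656 (w,user):
  [0] read 0x24 idx=5: raw=0x4B007 flags P=1 W=1 U=1 S=0
  [1] read 0x4B idx=1: raw=0x4E007 flags P=1 W=1 U=1 S=0
  [2] read 0x4E idx=16: raw=0x52007 flags P=1 W=1 U=1 S=0
  [3] read 0x52 idx=20: raw=0x54007 flags P=1 W=1 U=1 S=0
  ✓ 0x54656  — 4 lookups
#5 VA=0x88602E15C23 (w,user):
  [0] read 0x24 idx=17: raw=0x58007 flags P=1 W=1 U=1 S=0
  [1] read 0x58 idx=24: raw=0x59007 flags P=1 W=1 U=1 S=0
  [2] read 0x59 idx=23: raw=0x5A007 flags P=1 W=1 U=1 S=0
  [3] read 0x5A idx=21: raw=0x5B005 flags P=1 W=0 U=1 S=0
  → PROTECTION_VIOLATION  (4 entries read)

Entries read for #4: 4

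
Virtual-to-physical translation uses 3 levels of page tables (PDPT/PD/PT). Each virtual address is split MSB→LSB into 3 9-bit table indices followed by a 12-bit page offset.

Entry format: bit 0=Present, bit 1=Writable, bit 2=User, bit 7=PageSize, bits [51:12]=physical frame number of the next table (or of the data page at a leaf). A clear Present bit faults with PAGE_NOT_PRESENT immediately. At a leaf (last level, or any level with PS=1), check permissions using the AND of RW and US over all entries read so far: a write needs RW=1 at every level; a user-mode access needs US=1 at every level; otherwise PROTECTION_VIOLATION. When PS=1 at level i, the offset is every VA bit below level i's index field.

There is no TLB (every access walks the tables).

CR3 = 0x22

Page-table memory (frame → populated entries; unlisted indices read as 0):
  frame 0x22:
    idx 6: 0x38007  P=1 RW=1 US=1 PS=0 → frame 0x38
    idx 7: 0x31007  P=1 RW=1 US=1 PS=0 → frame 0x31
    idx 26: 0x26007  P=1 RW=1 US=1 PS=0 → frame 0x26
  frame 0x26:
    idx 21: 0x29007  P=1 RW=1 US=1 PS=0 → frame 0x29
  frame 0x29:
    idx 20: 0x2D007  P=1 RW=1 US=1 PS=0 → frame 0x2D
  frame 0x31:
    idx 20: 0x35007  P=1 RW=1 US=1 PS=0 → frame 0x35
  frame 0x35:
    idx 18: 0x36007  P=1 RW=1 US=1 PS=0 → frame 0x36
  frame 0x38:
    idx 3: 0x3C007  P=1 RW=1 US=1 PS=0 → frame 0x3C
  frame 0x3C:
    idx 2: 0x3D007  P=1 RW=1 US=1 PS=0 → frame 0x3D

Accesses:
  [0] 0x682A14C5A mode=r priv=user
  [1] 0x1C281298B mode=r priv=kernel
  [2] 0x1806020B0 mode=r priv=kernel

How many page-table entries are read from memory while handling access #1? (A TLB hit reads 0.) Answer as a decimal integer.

Walk each access:
#0 VA=0x682A14C5A (r,user):
  L0: frame=0x22 idx=26 entry=0x26007 [P=1 RW=1 US=1 PS=0]
  L1: frame=0x26 idx=21 entry=0x29007 [P=1 RW=1 US=1 PS=0]
  L2: frame=0x29 idx=20 entry=0x2D007 [P=1 RW=1 US=1 PS=0]
  ⇒ phys 0x2DC5A  [3 reads]
#1 VA=0x1C281298B (r,kernel):
  L0: frame=0x22 idx=7 entry=0x31007 [P=1 RW=1 US=1 PS=0]
  L1: frame=0x31 idx=20 entry=0x35007 [P=1 RW=1 US=1 PS=0]
  L2: frame=0x35 idx=18 entry=0x36007 [P=1 RW=1 US=1 PS=0]
  ⇒ phys 0x3698B  [3 reads]
#2 VA=0x1806020B0 (r,kernel):
  L0: frame=0x22 idx=6 entry=0x38007 [P=1 RW=1 US=1 PS=0]
  L1: frame=0x38 idx=3 entry=0x3C007 [P=1 RW=1 US=1 PS=0]
  L2: frame=0x3C idx=2 entry=0x3D007 [P=1 RW=1 US=1 PS=0]
  ⇒ phys 0x3D0B0  [3 reads]

Entries read for #1: 3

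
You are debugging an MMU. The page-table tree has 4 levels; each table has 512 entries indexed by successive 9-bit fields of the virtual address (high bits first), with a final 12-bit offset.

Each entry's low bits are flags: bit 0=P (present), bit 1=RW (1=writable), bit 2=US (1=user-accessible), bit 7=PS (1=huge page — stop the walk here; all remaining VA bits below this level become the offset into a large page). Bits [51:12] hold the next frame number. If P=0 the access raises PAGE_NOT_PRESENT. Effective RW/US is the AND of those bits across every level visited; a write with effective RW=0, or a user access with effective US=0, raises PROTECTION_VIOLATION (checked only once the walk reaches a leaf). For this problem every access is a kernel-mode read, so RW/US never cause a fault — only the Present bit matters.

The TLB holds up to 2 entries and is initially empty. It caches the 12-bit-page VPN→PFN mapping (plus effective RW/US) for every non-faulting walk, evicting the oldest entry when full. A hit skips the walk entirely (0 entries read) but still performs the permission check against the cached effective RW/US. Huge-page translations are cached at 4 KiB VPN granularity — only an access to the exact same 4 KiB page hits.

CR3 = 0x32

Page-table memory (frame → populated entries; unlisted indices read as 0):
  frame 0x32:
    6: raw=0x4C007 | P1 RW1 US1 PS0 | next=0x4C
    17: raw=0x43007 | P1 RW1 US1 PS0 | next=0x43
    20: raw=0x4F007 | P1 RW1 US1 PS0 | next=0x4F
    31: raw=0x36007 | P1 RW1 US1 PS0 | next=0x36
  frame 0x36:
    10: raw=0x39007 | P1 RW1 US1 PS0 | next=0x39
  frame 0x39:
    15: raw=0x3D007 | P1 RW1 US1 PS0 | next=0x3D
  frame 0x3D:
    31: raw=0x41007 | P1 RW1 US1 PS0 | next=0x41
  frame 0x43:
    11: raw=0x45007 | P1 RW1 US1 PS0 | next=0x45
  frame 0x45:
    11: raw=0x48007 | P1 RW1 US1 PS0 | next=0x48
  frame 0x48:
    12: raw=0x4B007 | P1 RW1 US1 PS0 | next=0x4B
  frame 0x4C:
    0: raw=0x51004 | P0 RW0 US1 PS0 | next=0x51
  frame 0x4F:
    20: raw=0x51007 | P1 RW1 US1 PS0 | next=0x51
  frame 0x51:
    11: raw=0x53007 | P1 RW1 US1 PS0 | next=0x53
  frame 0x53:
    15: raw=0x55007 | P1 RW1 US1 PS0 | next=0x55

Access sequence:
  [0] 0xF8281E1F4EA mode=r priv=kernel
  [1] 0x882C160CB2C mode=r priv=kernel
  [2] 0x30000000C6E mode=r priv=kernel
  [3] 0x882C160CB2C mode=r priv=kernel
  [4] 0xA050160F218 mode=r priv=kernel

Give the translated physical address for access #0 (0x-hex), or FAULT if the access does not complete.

Per-access translation:
#0 VA=0xF8281E1F4EA (r,kernel):
  [0] read 0x32 idx=31: raw=0x36007 flags P=1 W=1 U=1 S=0
  [1] read 0x36 idx=10: raw=0x39007 flags P=1 W=1 U=1 S=0
  [2] read 0x39 idx=15: raw=0x3D007 flags P=1 W=1 U=1 S=0
  [3] read 0x3D idx=31: raw=0x41007 flags P=1 W=1 U=1 S=0
  → PA=0x414EA  (4 entries read)
#1 VA=0x882C160CB2C (r,kernel):
  [0] read 0x32 idx=17: raw=0x43007 flags P=1 W=1 U=1 S=0
  [1] read 0x43 idx=11: raw=0x45007 flags P=1 W=1 U=1 S=0
  [2] read 0x45 idx=11: raw=0x48007 flags P=1 W=1 U=1 S=0
  [3] read 0x48 idx=12: raw=0x4B007 flags P=1 W=1 U=1 S=0
  → PA=0x4BB2C  (4 entries read)
#2 VA=0x30000000C6E (r,kernel):
  [0] read 0x32 idx=6: raw=0x4C007 flags P=1 W=1 U=1 S=0
  [1] read 0x4C idx=0: raw=0x51004 flags P=0 W=0 U=1 S=0
  ✗ PAGE_NOT_PRESENT  [2 reads]
#3 VA=0x882C160CB2C (r,kernel):
  TLB hit vpn=0x882C160C → PA=0x4BB2C
#4 VA=0xA050160F218 (r,kernel):
  [0] read 0x32 idx=20: raw=0x4F007 flags P=1 W=1 U=1 S=0
  [1] read 0x4F idx=20: raw=0x51007 flags P=1 W=1 U=1 S=0
  [2] read 0x51 idx=11: raw=0x53007 flags P=1 W=1 U=1 S=0
  [3] read 0x53 idx=15: raw=0x55007 flags P=1 W=1 U=1 S=0
  → PA=0x55218  (4 entries read)

Access #0 PA: 0x414EA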